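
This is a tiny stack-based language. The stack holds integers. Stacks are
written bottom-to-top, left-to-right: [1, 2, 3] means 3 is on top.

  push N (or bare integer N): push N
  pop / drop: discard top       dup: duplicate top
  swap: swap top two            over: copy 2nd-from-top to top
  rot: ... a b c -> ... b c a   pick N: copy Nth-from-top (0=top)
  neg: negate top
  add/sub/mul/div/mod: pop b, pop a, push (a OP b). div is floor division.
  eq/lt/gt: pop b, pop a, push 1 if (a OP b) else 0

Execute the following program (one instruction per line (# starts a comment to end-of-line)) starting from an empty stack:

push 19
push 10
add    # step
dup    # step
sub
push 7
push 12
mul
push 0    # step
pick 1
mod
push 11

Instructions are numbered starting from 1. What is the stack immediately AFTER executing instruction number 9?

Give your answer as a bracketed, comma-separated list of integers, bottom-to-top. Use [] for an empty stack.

Step 1 ('push 19'): [19]
Step 2 ('push 10'): [19, 10]
Step 3 ('add'): [29]
Step 4 ('dup'): [29, 29]
Step 5 ('sub'): [0]
Step 6 ('push 7'): [0, 7]
Step 7 ('push 12'): [0, 7, 12]
Step 8 ('mul'): [0, 84]
Step 9 ('push 0'): [0, 84, 0]

Answer: [0, 84, 0]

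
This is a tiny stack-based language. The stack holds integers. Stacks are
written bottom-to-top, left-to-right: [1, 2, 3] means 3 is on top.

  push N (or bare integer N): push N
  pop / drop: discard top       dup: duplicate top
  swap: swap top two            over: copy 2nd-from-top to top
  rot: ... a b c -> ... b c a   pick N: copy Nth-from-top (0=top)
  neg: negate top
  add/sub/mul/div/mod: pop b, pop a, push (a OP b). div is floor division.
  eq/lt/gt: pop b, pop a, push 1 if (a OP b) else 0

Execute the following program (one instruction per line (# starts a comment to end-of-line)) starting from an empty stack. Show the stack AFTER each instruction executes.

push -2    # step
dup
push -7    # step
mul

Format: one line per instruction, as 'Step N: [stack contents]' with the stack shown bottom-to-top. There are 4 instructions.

Step 1: [-2]
Step 2: [-2, -2]
Step 3: [-2, -2, -7]
Step 4: [-2, 14]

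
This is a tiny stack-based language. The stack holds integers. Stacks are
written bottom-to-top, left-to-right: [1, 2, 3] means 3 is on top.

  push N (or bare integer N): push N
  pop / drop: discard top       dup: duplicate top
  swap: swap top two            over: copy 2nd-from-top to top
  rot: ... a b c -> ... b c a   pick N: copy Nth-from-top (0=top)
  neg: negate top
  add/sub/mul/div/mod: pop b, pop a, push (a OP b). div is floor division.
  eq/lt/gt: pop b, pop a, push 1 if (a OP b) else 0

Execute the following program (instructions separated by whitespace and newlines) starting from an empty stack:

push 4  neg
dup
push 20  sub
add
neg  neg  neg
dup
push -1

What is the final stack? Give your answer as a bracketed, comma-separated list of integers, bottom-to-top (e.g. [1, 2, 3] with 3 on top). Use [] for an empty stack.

After 'push 4': [4]
After 'neg': [-4]
After 'dup': [-4, -4]
After 'push 20': [-4, -4, 20]
After 'sub': [-4, -24]
After 'add': [-28]
After 'neg': [28]
After 'neg': [-28]
After 'neg': [28]
After 'dup': [28, 28]
After 'push -1': [28, 28, -1]

Answer: [28, 28, -1]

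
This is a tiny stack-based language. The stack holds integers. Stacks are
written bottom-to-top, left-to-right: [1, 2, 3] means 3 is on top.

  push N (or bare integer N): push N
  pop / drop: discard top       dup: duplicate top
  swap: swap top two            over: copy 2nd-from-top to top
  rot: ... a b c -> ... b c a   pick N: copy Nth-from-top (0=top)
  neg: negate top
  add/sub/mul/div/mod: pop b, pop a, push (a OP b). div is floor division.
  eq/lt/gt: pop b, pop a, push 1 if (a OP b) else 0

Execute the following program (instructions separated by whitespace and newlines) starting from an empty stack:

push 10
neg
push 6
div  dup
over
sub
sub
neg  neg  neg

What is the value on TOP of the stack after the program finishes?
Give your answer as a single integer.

Answer: 2

Derivation:
After 'push 10': [10]
After 'neg': [-10]
After 'push 6': [-10, 6]
After 'div': [-2]
After 'dup': [-2, -2]
After 'over': [-2, -2, -2]
After 'sub': [-2, 0]
After 'sub': [-2]
After 'neg': [2]
After 'neg': [-2]
After 'neg': [2]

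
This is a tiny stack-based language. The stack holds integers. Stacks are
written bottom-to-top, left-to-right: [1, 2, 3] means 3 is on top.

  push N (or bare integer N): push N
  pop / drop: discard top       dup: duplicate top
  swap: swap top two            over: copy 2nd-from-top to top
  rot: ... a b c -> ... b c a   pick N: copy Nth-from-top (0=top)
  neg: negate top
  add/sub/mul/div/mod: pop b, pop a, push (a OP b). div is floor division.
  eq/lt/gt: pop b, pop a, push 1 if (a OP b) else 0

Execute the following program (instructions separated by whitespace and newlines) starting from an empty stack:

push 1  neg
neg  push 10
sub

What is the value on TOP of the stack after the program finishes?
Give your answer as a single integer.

Answer: -9

Derivation:
After 'push 1': [1]
After 'neg': [-1]
After 'neg': [1]
After 'push 10': [1, 10]
After 'sub': [-9]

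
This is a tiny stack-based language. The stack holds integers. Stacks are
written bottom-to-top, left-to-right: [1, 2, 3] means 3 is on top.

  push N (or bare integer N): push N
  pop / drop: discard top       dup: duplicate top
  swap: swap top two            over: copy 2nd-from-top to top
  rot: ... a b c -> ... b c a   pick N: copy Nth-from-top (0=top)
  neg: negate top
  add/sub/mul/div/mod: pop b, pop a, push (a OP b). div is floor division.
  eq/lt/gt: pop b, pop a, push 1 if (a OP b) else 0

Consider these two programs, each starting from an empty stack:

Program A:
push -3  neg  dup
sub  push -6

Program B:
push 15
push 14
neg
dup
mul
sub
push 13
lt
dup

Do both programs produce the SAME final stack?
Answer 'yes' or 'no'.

Program A trace:
  After 'push -3': [-3]
  After 'neg': [3]
  After 'dup': [3, 3]
  After 'sub': [0]
  After 'push -6': [0, -6]
Program A final stack: [0, -6]

Program B trace:
  After 'push 15': [15]
  After 'push 14': [15, 14]
  After 'neg': [15, -14]
  After 'dup': [15, -14, -14]
  After 'mul': [15, 196]
  After 'sub': [-181]
  After 'push 13': [-181, 13]
  After 'lt': [1]
  After 'dup': [1, 1]
Program B final stack: [1, 1]
Same: no

Answer: no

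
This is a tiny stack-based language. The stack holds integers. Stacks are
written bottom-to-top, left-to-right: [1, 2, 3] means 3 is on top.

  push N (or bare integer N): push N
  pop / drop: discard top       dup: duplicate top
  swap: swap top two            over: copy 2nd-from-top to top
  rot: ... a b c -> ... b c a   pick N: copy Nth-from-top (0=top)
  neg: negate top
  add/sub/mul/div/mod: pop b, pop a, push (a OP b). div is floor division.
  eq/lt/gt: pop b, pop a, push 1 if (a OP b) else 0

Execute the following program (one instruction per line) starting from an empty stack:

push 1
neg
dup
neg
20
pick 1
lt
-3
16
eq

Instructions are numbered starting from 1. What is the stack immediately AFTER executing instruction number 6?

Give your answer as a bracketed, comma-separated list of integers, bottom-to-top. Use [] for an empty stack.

Answer: [-1, 1, 20, 1]

Derivation:
Step 1 ('push 1'): [1]
Step 2 ('neg'): [-1]
Step 3 ('dup'): [-1, -1]
Step 4 ('neg'): [-1, 1]
Step 5 ('20'): [-1, 1, 20]
Step 6 ('pick 1'): [-1, 1, 20, 1]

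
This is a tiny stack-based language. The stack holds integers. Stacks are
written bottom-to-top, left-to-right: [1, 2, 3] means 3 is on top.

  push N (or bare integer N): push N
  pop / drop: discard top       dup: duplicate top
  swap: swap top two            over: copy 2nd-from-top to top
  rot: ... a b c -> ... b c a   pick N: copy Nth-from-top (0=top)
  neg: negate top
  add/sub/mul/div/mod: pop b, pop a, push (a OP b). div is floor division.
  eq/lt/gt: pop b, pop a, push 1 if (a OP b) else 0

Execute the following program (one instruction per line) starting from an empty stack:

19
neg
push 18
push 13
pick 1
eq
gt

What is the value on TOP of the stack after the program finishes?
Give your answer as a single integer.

Answer: 1

Derivation:
After 'push 19': [19]
After 'neg': [-19]
After 'push 18': [-19, 18]
After 'push 13': [-19, 18, 13]
After 'pick 1': [-19, 18, 13, 18]
After 'eq': [-19, 18, 0]
After 'gt': [-19, 1]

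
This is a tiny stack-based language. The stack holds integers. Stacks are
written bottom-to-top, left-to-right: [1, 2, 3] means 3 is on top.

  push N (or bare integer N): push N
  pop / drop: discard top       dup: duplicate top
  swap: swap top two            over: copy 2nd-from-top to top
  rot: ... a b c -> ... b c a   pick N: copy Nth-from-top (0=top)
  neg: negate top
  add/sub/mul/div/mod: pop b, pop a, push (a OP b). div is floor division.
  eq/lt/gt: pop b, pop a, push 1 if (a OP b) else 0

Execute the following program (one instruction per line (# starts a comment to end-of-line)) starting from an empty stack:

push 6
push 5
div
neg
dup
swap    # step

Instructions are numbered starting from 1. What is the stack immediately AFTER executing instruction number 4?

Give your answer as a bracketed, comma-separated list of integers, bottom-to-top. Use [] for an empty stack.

Answer: [-1]

Derivation:
Step 1 ('push 6'): [6]
Step 2 ('push 5'): [6, 5]
Step 3 ('div'): [1]
Step 4 ('neg'): [-1]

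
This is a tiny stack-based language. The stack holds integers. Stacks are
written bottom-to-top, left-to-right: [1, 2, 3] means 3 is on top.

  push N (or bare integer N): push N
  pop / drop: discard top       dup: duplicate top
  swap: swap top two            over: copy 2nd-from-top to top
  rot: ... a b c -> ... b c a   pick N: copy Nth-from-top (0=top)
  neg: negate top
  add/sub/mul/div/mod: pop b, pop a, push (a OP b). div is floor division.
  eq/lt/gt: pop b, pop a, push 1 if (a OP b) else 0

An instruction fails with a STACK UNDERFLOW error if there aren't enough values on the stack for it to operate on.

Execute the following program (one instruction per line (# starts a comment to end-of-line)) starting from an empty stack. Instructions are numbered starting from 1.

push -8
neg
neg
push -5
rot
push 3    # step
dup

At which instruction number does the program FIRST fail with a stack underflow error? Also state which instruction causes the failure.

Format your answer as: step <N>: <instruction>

Step 1 ('push -8'): stack = [-8], depth = 1
Step 2 ('neg'): stack = [8], depth = 1
Step 3 ('neg'): stack = [-8], depth = 1
Step 4 ('push -5'): stack = [-8, -5], depth = 2
Step 5 ('rot'): needs 3 value(s) but depth is 2 — STACK UNDERFLOW

Answer: step 5: rot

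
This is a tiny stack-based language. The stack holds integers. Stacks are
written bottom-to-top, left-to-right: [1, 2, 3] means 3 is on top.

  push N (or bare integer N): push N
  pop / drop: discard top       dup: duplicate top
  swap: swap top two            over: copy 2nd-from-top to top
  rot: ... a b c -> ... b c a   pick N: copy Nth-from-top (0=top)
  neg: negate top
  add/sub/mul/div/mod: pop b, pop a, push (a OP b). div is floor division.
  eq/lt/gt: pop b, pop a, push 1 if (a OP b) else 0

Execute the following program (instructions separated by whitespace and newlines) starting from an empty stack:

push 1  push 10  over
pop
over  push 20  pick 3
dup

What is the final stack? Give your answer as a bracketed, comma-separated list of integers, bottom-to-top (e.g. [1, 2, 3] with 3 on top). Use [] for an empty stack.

Answer: [1, 10, 1, 20, 1, 1]

Derivation:
After 'push 1': [1]
After 'push 10': [1, 10]
After 'over': [1, 10, 1]
After 'pop': [1, 10]
After 'over': [1, 10, 1]
After 'push 20': [1, 10, 1, 20]
After 'pick 3': [1, 10, 1, 20, 1]
After 'dup': [1, 10, 1, 20, 1, 1]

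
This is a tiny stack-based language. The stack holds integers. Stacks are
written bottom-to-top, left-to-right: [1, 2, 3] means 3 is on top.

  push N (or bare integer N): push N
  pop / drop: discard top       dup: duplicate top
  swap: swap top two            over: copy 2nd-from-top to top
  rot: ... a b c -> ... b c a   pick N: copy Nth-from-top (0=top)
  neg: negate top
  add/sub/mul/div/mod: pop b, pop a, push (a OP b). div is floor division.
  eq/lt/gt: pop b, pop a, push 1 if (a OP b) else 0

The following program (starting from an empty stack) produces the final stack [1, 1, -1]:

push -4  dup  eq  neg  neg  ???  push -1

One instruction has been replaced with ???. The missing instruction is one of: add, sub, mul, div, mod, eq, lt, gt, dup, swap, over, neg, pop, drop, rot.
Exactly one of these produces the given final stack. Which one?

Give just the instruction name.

Answer: dup

Derivation:
Stack before ???: [1]
Stack after ???:  [1, 1]
The instruction that transforms [1] -> [1, 1] is: dup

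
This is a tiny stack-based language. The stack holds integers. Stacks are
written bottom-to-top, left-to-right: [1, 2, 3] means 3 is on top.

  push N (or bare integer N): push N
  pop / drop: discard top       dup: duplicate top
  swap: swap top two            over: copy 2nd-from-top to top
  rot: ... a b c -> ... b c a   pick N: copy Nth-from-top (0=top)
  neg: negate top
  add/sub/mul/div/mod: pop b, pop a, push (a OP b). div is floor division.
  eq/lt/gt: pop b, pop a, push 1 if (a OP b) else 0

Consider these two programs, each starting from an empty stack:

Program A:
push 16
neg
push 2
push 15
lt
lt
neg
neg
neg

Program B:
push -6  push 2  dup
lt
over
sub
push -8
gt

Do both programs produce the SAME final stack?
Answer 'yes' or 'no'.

Program A trace:
  After 'push 16': [16]
  After 'neg': [-16]
  After 'push 2': [-16, 2]
  After 'push 15': [-16, 2, 15]
  After 'lt': [-16, 1]
  After 'lt': [1]
  After 'neg': [-1]
  After 'neg': [1]
  After 'neg': [-1]
Program A final stack: [-1]

Program B trace:
  After 'push -6': [-6]
  After 'push 2': [-6, 2]
  After 'dup': [-6, 2, 2]
  After 'lt': [-6, 0]
  After 'over': [-6, 0, -6]
  After 'sub': [-6, 6]
  After 'push -8': [-6, 6, -8]
  After 'gt': [-6, 1]
Program B final stack: [-6, 1]
Same: no

Answer: no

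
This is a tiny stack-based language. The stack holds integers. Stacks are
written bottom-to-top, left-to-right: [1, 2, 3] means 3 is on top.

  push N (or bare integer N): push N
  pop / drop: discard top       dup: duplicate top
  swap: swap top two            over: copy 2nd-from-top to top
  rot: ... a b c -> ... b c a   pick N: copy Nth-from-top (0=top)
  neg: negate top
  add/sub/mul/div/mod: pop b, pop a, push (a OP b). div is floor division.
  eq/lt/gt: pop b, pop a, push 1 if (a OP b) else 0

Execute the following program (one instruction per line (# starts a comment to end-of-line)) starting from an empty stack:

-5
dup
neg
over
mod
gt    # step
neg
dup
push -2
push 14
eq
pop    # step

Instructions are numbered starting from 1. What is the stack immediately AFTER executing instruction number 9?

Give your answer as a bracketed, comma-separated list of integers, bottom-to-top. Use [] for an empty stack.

Answer: [0, 0, -2]

Derivation:
Step 1 ('-5'): [-5]
Step 2 ('dup'): [-5, -5]
Step 3 ('neg'): [-5, 5]
Step 4 ('over'): [-5, 5, -5]
Step 5 ('mod'): [-5, 0]
Step 6 ('gt'): [0]
Step 7 ('neg'): [0]
Step 8 ('dup'): [0, 0]
Step 9 ('push -2'): [0, 0, -2]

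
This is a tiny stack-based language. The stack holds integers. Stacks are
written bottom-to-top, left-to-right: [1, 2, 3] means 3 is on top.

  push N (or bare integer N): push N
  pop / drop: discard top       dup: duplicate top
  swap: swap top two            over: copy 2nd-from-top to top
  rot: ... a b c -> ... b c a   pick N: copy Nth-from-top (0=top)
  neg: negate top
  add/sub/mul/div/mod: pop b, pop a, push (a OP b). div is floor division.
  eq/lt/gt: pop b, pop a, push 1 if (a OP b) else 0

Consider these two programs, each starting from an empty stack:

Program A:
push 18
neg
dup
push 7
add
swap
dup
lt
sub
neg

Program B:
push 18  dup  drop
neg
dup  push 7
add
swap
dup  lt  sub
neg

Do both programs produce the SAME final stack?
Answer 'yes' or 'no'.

Answer: yes

Derivation:
Program A trace:
  After 'push 18': [18]
  After 'neg': [-18]
  After 'dup': [-18, -18]
  After 'push 7': [-18, -18, 7]
  After 'add': [-18, -11]
  After 'swap': [-11, -18]
  After 'dup': [-11, -18, -18]
  After 'lt': [-11, 0]
  After 'sub': [-11]
  After 'neg': [11]
Program A final stack: [11]

Program B trace:
  After 'push 18': [18]
  After 'dup': [18, 18]
  After 'drop': [18]
  After 'neg': [-18]
  After 'dup': [-18, -18]
  After 'push 7': [-18, -18, 7]
  After 'add': [-18, -11]
  After 'swap': [-11, -18]
  After 'dup': [-11, -18, -18]
  After 'lt': [-11, 0]
  After 'sub': [-11]
  After 'neg': [11]
Program B final stack: [11]
Same: yes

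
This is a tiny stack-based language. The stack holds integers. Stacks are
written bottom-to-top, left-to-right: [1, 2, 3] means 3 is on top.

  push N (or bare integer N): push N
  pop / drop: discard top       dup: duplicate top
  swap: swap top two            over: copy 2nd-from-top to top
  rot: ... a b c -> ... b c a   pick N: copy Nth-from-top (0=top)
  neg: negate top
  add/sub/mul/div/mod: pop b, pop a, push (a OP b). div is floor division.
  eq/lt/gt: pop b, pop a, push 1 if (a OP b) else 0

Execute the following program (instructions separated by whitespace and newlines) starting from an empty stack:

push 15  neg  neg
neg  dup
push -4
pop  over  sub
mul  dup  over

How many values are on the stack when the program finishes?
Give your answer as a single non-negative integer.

After 'push 15': stack = [15] (depth 1)
After 'neg': stack = [-15] (depth 1)
After 'neg': stack = [15] (depth 1)
After 'neg': stack = [-15] (depth 1)
After 'dup': stack = [-15, -15] (depth 2)
After 'push -4': stack = [-15, -15, -4] (depth 3)
After 'pop': stack = [-15, -15] (depth 2)
After 'over': stack = [-15, -15, -15] (depth 3)
After 'sub': stack = [-15, 0] (depth 2)
After 'mul': stack = [0] (depth 1)
After 'dup': stack = [0, 0] (depth 2)
After 'over': stack = [0, 0, 0] (depth 3)

Answer: 3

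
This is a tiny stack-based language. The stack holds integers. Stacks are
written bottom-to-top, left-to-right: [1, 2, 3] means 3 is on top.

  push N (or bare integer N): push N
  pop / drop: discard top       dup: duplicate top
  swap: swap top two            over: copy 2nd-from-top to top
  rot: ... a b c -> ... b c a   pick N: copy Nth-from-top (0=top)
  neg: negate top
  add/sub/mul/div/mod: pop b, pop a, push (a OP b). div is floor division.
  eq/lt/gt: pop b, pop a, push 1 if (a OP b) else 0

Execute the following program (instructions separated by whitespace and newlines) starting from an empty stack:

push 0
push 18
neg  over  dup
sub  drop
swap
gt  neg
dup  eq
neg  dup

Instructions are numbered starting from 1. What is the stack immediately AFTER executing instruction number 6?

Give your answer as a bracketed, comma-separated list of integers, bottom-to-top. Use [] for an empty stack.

Step 1 ('push 0'): [0]
Step 2 ('push 18'): [0, 18]
Step 3 ('neg'): [0, -18]
Step 4 ('over'): [0, -18, 0]
Step 5 ('dup'): [0, -18, 0, 0]
Step 6 ('sub'): [0, -18, 0]

Answer: [0, -18, 0]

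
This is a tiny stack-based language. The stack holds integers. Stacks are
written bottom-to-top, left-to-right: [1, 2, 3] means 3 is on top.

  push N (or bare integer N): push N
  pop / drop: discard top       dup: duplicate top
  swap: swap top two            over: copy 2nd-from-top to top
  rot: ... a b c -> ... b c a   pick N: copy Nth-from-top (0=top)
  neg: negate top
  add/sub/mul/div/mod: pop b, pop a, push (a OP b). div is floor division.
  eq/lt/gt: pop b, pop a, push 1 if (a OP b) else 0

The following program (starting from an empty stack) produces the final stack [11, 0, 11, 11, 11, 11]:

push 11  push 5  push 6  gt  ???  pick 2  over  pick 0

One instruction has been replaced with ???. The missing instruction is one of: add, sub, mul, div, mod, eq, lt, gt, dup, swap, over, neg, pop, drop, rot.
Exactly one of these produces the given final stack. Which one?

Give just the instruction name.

Stack before ???: [11, 0]
Stack after ???:  [11, 0, 11]
The instruction that transforms [11, 0] -> [11, 0, 11] is: over

Answer: over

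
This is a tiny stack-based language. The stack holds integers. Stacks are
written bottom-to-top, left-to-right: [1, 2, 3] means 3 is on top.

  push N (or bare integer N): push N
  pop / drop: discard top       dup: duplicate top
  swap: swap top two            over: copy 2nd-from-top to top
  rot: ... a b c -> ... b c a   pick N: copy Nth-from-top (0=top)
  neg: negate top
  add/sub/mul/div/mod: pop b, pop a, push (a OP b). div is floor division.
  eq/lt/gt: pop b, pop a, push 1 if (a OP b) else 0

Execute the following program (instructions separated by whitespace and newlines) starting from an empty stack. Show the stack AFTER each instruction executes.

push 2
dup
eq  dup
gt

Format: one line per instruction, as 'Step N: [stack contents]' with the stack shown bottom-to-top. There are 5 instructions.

Step 1: [2]
Step 2: [2, 2]
Step 3: [1]
Step 4: [1, 1]
Step 5: [0]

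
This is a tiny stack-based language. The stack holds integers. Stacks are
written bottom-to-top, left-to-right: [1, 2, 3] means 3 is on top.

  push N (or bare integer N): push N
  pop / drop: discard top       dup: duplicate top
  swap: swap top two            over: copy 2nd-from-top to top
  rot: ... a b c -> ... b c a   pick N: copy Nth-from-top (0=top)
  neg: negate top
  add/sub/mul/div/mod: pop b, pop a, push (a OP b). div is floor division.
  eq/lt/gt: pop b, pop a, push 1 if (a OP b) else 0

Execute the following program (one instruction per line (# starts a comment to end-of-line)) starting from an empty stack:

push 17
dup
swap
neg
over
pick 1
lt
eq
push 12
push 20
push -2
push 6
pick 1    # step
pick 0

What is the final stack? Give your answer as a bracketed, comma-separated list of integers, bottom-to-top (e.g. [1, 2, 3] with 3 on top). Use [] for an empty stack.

After 'push 17': [17]
After 'dup': [17, 17]
After 'swap': [17, 17]
After 'neg': [17, -17]
After 'over': [17, -17, 17]
After 'pick 1': [17, -17, 17, -17]
After 'lt': [17, -17, 0]
After 'eq': [17, 0]
After 'push 12': [17, 0, 12]
After 'push 20': [17, 0, 12, 20]
After 'push -2': [17, 0, 12, 20, -2]
After 'push 6': [17, 0, 12, 20, -2, 6]
After 'pick 1': [17, 0, 12, 20, -2, 6, -2]
After 'pick 0': [17, 0, 12, 20, -2, 6, -2, -2]

Answer: [17, 0, 12, 20, -2, 6, -2, -2]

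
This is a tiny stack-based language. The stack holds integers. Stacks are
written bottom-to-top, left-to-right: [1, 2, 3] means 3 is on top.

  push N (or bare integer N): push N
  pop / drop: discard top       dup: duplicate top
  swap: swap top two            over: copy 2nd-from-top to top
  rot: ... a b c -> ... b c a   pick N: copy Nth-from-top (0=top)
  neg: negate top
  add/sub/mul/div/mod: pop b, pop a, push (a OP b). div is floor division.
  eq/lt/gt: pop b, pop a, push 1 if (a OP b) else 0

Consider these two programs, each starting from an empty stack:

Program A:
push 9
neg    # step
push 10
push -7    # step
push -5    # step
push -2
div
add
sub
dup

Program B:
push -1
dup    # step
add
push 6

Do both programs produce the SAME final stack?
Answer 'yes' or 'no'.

Answer: no

Derivation:
Program A trace:
  After 'push 9': [9]
  After 'neg': [-9]
  After 'push 10': [-9, 10]
  After 'push -7': [-9, 10, -7]
  After 'push -5': [-9, 10, -7, -5]
  After 'push -2': [-9, 10, -7, -5, -2]
  After 'div': [-9, 10, -7, 2]
  After 'add': [-9, 10, -5]
  After 'sub': [-9, 15]
  After 'dup': [-9, 15, 15]
Program A final stack: [-9, 15, 15]

Program B trace:
  After 'push -1': [-1]
  After 'dup': [-1, -1]
  After 'add': [-2]
  After 'push 6': [-2, 6]
Program B final stack: [-2, 6]
Same: no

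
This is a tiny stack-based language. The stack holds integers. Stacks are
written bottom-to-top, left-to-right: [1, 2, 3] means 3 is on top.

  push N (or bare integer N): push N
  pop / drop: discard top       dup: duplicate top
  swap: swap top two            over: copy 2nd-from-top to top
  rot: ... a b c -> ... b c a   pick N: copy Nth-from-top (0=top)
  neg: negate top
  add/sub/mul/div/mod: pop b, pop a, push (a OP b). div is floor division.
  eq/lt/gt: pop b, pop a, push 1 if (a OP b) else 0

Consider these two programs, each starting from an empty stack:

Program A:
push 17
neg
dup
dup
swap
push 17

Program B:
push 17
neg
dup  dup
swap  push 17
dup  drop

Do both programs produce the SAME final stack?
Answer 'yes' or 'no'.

Program A trace:
  After 'push 17': [17]
  After 'neg': [-17]
  After 'dup': [-17, -17]
  After 'dup': [-17, -17, -17]
  After 'swap': [-17, -17, -17]
  After 'push 17': [-17, -17, -17, 17]
Program A final stack: [-17, -17, -17, 17]

Program B trace:
  After 'push 17': [17]
  After 'neg': [-17]
  After 'dup': [-17, -17]
  After 'dup': [-17, -17, -17]
  After 'swap': [-17, -17, -17]
  After 'push 17': [-17, -17, -17, 17]
  After 'dup': [-17, -17, -17, 17, 17]
  After 'drop': [-17, -17, -17, 17]
Program B final stack: [-17, -17, -17, 17]
Same: yes

Answer: yes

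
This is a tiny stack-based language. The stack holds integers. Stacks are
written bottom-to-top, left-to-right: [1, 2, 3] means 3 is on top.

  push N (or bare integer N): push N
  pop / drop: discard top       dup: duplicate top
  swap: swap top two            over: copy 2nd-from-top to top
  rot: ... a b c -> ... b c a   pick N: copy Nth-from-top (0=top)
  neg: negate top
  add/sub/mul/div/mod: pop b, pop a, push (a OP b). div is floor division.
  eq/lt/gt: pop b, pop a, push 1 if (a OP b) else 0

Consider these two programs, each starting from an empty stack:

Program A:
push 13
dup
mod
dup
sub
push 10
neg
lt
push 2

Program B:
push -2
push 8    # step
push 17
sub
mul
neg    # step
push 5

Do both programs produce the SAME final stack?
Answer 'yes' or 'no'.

Program A trace:
  After 'push 13': [13]
  After 'dup': [13, 13]
  After 'mod': [0]
  After 'dup': [0, 0]
  After 'sub': [0]
  After 'push 10': [0, 10]
  After 'neg': [0, -10]
  After 'lt': [0]
  After 'push 2': [0, 2]
Program A final stack: [0, 2]

Program B trace:
  After 'push -2': [-2]
  After 'push 8': [-2, 8]
  After 'push 17': [-2, 8, 17]
  After 'sub': [-2, -9]
  After 'mul': [18]
  After 'neg': [-18]
  After 'push 5': [-18, 5]
Program B final stack: [-18, 5]
Same: no

Answer: no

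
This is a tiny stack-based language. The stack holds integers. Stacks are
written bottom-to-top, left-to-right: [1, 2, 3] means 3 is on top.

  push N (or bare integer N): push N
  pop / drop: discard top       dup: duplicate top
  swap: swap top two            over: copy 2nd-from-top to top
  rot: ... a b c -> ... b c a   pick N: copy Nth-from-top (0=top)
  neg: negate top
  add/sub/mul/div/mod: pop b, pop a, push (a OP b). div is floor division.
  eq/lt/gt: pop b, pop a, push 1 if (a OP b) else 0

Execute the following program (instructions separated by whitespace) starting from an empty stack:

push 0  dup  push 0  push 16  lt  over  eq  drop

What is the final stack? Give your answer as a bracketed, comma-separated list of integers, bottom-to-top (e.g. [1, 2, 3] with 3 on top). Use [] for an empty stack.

After 'push 0': [0]
After 'dup': [0, 0]
After 'push 0': [0, 0, 0]
After 'push 16': [0, 0, 0, 16]
After 'lt': [0, 0, 1]
After 'over': [0, 0, 1, 0]
After 'eq': [0, 0, 0]
After 'drop': [0, 0]

Answer: [0, 0]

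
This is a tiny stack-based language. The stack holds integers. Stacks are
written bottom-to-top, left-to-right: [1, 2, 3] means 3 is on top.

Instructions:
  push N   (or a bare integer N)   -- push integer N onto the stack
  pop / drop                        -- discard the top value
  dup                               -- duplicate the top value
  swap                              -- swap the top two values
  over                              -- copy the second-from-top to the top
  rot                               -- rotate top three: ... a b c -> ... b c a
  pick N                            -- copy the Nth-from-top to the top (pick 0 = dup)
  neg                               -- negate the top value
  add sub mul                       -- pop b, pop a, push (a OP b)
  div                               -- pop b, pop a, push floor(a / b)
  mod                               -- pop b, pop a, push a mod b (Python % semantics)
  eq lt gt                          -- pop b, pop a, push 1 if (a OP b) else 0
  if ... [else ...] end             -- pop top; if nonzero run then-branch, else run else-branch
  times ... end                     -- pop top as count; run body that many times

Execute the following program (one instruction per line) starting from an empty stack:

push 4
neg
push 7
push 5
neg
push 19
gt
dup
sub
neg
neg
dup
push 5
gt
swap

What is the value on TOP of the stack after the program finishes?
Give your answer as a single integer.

After 'push 4': [4]
After 'neg': [-4]
After 'push 7': [-4, 7]
After 'push 5': [-4, 7, 5]
After 'neg': [-4, 7, -5]
After 'push 19': [-4, 7, -5, 19]
After 'gt': [-4, 7, 0]
After 'dup': [-4, 7, 0, 0]
After 'sub': [-4, 7, 0]
After 'neg': [-4, 7, 0]
After 'neg': [-4, 7, 0]
After 'dup': [-4, 7, 0, 0]
After 'push 5': [-4, 7, 0, 0, 5]
After 'gt': [-4, 7, 0, 0]
After 'swap': [-4, 7, 0, 0]

Answer: 0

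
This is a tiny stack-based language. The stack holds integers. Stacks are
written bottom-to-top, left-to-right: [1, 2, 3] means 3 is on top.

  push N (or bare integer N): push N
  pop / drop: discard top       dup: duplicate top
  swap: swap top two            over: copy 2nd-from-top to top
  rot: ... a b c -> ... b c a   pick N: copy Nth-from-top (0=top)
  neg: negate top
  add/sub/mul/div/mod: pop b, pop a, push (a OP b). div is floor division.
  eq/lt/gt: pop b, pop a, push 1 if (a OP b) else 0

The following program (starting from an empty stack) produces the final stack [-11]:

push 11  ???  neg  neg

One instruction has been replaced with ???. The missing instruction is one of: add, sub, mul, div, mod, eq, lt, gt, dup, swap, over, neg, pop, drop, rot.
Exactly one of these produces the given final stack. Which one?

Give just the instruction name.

Stack before ???: [11]
Stack after ???:  [-11]
The instruction that transforms [11] -> [-11] is: neg

Answer: neg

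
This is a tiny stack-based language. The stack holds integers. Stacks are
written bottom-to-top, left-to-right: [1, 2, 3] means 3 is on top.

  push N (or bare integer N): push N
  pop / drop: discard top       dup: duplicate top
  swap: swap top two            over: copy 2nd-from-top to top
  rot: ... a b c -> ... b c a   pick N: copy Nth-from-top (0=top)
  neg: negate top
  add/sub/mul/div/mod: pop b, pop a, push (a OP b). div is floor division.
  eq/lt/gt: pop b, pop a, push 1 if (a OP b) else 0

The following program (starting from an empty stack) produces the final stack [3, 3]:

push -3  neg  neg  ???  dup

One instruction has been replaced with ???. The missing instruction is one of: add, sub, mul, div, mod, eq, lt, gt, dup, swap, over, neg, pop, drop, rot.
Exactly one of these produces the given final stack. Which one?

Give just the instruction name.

Stack before ???: [-3]
Stack after ???:  [3]
The instruction that transforms [-3] -> [3] is: neg

Answer: neg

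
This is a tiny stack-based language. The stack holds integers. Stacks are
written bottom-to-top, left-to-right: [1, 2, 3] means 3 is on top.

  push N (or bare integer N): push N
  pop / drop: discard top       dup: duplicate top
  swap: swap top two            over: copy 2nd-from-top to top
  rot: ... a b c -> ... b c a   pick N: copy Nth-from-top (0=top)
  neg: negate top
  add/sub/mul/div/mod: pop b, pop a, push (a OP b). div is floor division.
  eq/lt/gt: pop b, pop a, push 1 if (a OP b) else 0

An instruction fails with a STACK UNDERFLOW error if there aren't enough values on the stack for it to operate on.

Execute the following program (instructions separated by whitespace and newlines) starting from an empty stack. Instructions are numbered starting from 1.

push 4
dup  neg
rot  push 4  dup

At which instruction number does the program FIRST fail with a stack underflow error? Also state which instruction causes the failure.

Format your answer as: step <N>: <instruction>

Step 1 ('push 4'): stack = [4], depth = 1
Step 2 ('dup'): stack = [4, 4], depth = 2
Step 3 ('neg'): stack = [4, -4], depth = 2
Step 4 ('rot'): needs 3 value(s) but depth is 2 — STACK UNDERFLOW

Answer: step 4: rot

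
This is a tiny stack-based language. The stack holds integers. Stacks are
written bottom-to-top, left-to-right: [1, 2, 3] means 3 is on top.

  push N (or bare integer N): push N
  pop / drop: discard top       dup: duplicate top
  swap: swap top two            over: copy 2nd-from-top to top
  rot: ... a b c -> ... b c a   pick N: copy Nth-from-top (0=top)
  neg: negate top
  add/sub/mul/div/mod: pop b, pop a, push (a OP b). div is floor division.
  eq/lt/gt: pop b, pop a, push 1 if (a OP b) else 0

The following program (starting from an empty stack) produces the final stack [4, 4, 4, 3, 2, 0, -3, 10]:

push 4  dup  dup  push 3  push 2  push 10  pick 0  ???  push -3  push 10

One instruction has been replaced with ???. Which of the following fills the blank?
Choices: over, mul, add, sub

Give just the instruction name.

Stack before ???: [4, 4, 4, 3, 2, 10, 10]
Stack after ???:  [4, 4, 4, 3, 2, 0]
Checking each choice:
  over: produces [4, 4, 4, 3, 2, 10, 10, 10, -3, 10]
  mul: produces [4, 4, 4, 3, 2, 100, -3, 10]
  add: produces [4, 4, 4, 3, 2, 20, -3, 10]
  sub: MATCH


Answer: sub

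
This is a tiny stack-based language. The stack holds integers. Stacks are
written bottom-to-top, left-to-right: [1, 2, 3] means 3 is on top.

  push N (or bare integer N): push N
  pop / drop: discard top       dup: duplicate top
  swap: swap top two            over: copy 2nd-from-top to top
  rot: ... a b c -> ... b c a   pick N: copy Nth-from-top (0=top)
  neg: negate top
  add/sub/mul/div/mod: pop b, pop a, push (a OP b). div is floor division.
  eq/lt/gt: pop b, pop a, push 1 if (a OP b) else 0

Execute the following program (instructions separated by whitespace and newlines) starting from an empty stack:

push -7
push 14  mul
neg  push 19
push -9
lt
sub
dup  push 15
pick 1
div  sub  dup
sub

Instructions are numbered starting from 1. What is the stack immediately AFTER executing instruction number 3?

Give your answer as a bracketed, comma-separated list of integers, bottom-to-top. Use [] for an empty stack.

Answer: [-98]

Derivation:
Step 1 ('push -7'): [-7]
Step 2 ('push 14'): [-7, 14]
Step 3 ('mul'): [-98]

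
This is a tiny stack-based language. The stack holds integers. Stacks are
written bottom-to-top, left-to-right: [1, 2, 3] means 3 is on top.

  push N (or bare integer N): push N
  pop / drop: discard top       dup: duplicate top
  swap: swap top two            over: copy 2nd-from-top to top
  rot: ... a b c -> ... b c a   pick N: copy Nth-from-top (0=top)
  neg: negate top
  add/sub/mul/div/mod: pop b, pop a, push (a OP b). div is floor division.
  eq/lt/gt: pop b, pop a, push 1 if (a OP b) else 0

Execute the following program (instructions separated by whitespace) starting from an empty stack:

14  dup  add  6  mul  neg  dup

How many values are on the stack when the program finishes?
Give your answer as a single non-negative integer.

After 'push 14': stack = [14] (depth 1)
After 'dup': stack = [14, 14] (depth 2)
After 'add': stack = [28] (depth 1)
After 'push 6': stack = [28, 6] (depth 2)
After 'mul': stack = [168] (depth 1)
After 'neg': stack = [-168] (depth 1)
After 'dup': stack = [-168, -168] (depth 2)

Answer: 2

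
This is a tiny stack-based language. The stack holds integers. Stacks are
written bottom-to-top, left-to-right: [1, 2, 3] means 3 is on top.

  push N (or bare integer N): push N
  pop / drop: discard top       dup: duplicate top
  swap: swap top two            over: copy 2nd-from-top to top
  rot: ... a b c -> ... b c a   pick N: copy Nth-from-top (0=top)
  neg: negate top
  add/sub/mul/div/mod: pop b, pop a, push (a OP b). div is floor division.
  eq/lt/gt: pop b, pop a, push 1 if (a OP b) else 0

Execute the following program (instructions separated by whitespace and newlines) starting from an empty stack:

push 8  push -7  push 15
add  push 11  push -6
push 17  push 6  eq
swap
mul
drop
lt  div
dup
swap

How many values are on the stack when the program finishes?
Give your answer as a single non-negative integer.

After 'push 8': stack = [8] (depth 1)
After 'push -7': stack = [8, -7] (depth 2)
After 'push 15': stack = [8, -7, 15] (depth 3)
After 'add': stack = [8, 8] (depth 2)
After 'push 11': stack = [8, 8, 11] (depth 3)
After 'push -6': stack = [8, 8, 11, -6] (depth 4)
After 'push 17': stack = [8, 8, 11, -6, 17] (depth 5)
After 'push 6': stack = [8, 8, 11, -6, 17, 6] (depth 6)
After 'eq': stack = [8, 8, 11, -6, 0] (depth 5)
After 'swap': stack = [8, 8, 11, 0, -6] (depth 5)
After 'mul': stack = [8, 8, 11, 0] (depth 4)
After 'drop': stack = [8, 8, 11] (depth 3)
After 'lt': stack = [8, 1] (depth 2)
After 'div': stack = [8] (depth 1)
After 'dup': stack = [8, 8] (depth 2)
After 'swap': stack = [8, 8] (depth 2)

Answer: 2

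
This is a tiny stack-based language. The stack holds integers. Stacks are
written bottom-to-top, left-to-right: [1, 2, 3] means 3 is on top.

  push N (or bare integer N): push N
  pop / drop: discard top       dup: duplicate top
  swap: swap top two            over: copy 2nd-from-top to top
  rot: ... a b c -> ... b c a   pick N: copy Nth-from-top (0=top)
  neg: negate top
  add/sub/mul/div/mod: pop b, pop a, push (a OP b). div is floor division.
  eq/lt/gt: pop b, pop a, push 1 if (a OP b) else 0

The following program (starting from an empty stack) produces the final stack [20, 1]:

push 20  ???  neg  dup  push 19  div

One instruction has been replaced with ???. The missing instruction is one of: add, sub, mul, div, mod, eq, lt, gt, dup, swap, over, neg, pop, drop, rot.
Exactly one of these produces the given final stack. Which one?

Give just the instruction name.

Stack before ???: [20]
Stack after ???:  [-20]
The instruction that transforms [20] -> [-20] is: neg

Answer: neg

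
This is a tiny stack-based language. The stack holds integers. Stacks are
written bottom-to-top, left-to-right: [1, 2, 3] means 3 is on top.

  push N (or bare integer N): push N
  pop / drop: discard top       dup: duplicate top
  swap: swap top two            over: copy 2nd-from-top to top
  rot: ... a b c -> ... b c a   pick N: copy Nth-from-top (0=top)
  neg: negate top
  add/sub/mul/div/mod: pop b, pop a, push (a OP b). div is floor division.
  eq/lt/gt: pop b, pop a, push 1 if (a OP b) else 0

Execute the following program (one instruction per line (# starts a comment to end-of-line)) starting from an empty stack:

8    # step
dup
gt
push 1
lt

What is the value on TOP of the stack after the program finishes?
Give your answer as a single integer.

Answer: 1

Derivation:
After 'push 8': [8]
After 'dup': [8, 8]
After 'gt': [0]
After 'push 1': [0, 1]
After 'lt': [1]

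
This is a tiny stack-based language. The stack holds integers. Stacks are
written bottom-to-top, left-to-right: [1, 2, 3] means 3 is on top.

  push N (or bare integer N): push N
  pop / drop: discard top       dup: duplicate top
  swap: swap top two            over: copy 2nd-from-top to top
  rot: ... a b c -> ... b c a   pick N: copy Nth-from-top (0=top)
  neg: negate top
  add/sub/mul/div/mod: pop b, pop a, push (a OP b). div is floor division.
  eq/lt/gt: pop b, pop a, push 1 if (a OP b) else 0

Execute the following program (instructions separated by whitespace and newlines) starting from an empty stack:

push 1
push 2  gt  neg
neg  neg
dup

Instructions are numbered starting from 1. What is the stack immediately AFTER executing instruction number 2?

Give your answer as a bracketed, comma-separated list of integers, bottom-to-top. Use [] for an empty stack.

Answer: [1, 2]

Derivation:
Step 1 ('push 1'): [1]
Step 2 ('push 2'): [1, 2]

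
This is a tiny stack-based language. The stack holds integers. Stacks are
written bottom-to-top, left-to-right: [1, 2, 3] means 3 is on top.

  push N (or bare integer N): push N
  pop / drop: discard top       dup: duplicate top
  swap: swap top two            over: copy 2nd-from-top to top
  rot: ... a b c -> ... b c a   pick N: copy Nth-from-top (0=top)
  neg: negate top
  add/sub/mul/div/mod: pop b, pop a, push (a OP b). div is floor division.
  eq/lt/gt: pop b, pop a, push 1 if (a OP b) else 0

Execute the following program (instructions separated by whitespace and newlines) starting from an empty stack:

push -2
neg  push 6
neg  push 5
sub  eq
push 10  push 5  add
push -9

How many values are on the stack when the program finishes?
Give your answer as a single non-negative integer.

After 'push -2': stack = [-2] (depth 1)
After 'neg': stack = [2] (depth 1)
After 'push 6': stack = [2, 6] (depth 2)
After 'neg': stack = [2, -6] (depth 2)
After 'push 5': stack = [2, -6, 5] (depth 3)
After 'sub': stack = [2, -11] (depth 2)
After 'eq': stack = [0] (depth 1)
After 'push 10': stack = [0, 10] (depth 2)
After 'push 5': stack = [0, 10, 5] (depth 3)
After 'add': stack = [0, 15] (depth 2)
After 'push -9': stack = [0, 15, -9] (depth 3)

Answer: 3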